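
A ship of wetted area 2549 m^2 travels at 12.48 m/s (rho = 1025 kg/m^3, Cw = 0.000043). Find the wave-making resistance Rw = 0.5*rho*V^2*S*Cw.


Formula: Rw = 0.5 * rho * V^2 * S * Cw
Step 1 — V^2 = 12.48^2 = 155.7504
Step 2 — 0.5 * rho * V^2 = 0.5 * 1025 * 155.7504 = 79822.08
Step 3 — Rw = 79822.08 * 2549 * 0.000043 ≈ 8749.1 N (5 s.f.)

8749.1 N


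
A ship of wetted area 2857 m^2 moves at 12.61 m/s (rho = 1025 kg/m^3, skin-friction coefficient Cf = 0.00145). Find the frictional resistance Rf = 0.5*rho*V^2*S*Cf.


Formula: Rf = 0.5 * rho * V^2 * S * Cf
Step 1 — V^2 = 12.61^2 = 159.0121
Step 2 — 0.5 * rho * V^2 = 0.5 * 1025 * 159.0121 = 81493.70125
Step 3 — Rf = 81493.70125 * 2857 * 0.00145 ≈ 337600 N (5 s.f.)

337600 N


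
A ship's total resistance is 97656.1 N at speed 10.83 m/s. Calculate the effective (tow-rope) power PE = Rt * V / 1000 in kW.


Formula: PE = Rt * V / 1000 (kW)
Step 1 — PE (W) = 97656.1 * 10.83 = 1057615.563 W
Step 2 — PE (kW) = 1057615.563 / 1000 ≈ 1057.6 kW (5 s.f.)

1057.6 kW


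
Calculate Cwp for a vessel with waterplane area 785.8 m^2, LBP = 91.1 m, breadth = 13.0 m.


Formula: Cwp = Aw / (L * B)
Step 1 — L * B = 91.1 * 13.0 = 1184.3 m^2
Step 2 — Cwp = 785.8 / 1184.3 ≈ 0.66351 (5 s.f.)

0.66351


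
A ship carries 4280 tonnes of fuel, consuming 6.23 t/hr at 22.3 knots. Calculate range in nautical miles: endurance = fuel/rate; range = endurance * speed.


Formula: endurance = fuel / rate; range = endurance * speed
Step 1 — endurance = 4280 / 6.23 = 686.9984 hours
Step 2 — range = 686.9984 * 22.3 ≈ 15320 nautical miles (5 s.f.)

15320 NM


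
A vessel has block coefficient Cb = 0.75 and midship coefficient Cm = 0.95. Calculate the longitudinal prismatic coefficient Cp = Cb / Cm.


Formula: Cp = Cb / Cm
Substituting: Cp = 0.75 / 0.95
Result: Cp ≈ 0.78947 (5 s.f.)

0.78947


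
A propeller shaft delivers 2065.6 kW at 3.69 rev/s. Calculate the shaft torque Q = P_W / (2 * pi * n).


Formula: Q = P_W / (2 * pi * n)
Step 1 — P_W = 2065.6 kW * 1000 = 2065600.0 W
Step 2 — 2 * pi * n = 2 * pi * 3.69 = 23.184954
Step 3 — Q = 2065600.0 / 23.184954 ≈ 89092 N·m (5 s.f.)

89092 N·m


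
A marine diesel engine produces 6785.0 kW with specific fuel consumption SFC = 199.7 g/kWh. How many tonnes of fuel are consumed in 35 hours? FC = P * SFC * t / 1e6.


Formula: FC (tonnes) = P * SFC * t / 1,000,000
Step 1 — P * SFC * t = 6785.0 * 199.7 * 35 = 47423757.5 g
Step 2 — FC (tonnes) = 47423757.5 / 1,000,000 ≈ 47.424 tonnes (5 s.f.)

47.424 tonnes


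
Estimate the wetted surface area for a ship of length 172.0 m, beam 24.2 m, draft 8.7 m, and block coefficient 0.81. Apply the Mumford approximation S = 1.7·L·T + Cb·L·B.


Formula: S = 1.7*L*T + V/T with V = Cb*L*B*T, i.e. S = L * (1.7*T + Cb*B)
Step 1 — 1.7*T = 1.7 * 8.7 = 14.79 m
Step 2 — Cb*B = 0.81 * 24.2 = 19.602 m
Step 3 — 1.7*T + Cb*B = 14.79 + 19.602 = 34.392 m
Step 4 — S = 172.0 * 34.392 ≈ 5915.4 m^2 (5 s.f.)

5915.4 m^2


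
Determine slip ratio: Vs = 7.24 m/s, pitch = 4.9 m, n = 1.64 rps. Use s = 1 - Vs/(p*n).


Formula: s = 1 - Vs / (p * n)
Step 1 — p * n = 4.9 * 1.64 = 8.036
Step 2 — Vs / (p*n) = 7.24 / 8.036 = 0.900946 (6 d.p.)
Step 3 — s = 1 - 0.900946 = 0.099054

0.099054


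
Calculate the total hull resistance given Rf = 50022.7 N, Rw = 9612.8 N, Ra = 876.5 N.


Formula: Rt = Rf + Rw + Ra
Substituting: Rt = 50022.7 + 9612.8 + 876.5
Result: Rt = 60512.0 N

60512.0 N


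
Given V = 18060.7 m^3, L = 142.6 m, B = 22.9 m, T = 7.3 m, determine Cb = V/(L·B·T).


Formula: Cb = V / (L * B * T)
Step 1 — L * B * T = 142.6 * 22.9 * 7.3 = 23838.442 m^3
Step 2 — Cb = 18060.7 / 23838.442 ≈ 0.75763 (5 s.f.)

0.75763


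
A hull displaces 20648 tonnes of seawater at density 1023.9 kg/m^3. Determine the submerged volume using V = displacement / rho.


Formula: V = mass / rho
Step 1 — convert tonnes to kg: 20648 t * 1000 = 20648000 kg
Step 2 — V = 20648000 / 1023.9 ≈ 20166 m^3 (5 s.f.)

20166 m^3


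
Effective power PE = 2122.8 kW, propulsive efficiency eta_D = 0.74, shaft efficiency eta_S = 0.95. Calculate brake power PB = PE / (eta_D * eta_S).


Formula: PB = PE / (eta_D * eta_S)
Step 1 — combined efficiency = eta_D * eta_S = 0.74 * 0.95 = 0.703
Step 2 — PB = 2122.8 / 0.703 ≈ 3019.6 kW (5 s.f.)

3019.6 kW


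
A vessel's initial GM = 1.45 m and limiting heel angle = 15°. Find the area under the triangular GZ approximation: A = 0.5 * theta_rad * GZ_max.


Formula: GZ_max = GM * sin(theta); Area = 0.5 * theta_rad * GZ_max
Step 1 — GZ_max = 1.45 * sin(15°) = 1.45 * 0.258819 = 0.375288 m
Step 2 — theta_rad = 15 * pi/180 = 0.261799 rad
Step 3 — Area = 0.5 * 0.261799 * 0.375288 ≈ 0.049125 m·rad (5 s.f.)

0.049125 m·rad


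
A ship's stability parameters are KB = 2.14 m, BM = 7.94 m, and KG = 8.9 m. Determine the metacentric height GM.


Formula: GM = KB + BM - KG
Step 1 — KM = KB + BM = 2.14 + 7.94 = 10.08 m
Step 2 — GM = KM - KG = 10.08 - 8.9 = 1.18 m

1.18 m


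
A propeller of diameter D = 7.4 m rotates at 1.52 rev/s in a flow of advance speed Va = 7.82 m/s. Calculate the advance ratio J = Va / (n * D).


Formula: J = Va / (n * D)
Step 1 — n * D = 1.52 * 7.4 = 11.248
Step 2 — J = 7.82 / 11.248 ≈ 0.69523 (5 s.f.)

0.69523


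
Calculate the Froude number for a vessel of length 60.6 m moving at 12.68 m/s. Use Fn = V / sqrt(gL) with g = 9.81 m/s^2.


Formula: Fn = V / sqrt(g * L)
Step 1 — g * L = 9.81 * 60.6 = 594.486
Step 2 — sqrt(g * L) = sqrt(594.486) = 24.382084
Step 3 — Fn = 12.68 / 24.382084 ≈ 0.52005 (5 s.f.)

0.52005


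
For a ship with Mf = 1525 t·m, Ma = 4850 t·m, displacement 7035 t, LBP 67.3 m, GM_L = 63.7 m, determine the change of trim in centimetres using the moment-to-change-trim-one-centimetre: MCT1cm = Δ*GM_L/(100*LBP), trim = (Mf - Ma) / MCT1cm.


Formula: net trimming moment = Mf - Ma; MCT1cm = Δ*GM_L/(100*LBP); trim = net moment / MCT1cm
Step 1 — net trimming moment = 1525 - 4850 = -3325 t·m
Step 2 — MCT1cm = 7035 * 63.7 / (100 * 67.3) = 66.5868 t·m/cm
Step 3 — trim = -3325 / 66.5868 ≈ -49.935 cm (5 s.f.)

-49.935 cm


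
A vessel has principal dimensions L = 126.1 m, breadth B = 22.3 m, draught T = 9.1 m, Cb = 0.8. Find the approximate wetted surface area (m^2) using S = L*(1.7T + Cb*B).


Formula: S = 1.7*L*T + V/T with V = Cb*L*B*T, i.e. S = L * (1.7*T + Cb*B)
Step 1 — 1.7*T = 1.7 * 9.1 = 15.47 m
Step 2 — Cb*B = 0.8 * 22.3 = 17.84 m
Step 3 — 1.7*T + Cb*B = 15.47 + 17.84 = 33.31 m
Step 4 — S = 126.1 * 33.31 ≈ 4200.4 m^2 (5 s.f.)

4200.4 m^2


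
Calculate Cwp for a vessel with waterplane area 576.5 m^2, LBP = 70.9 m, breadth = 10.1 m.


Formula: Cwp = Aw / (L * B)
Step 1 — L * B = 70.9 * 10.1 = 716.09 m^2
Step 2 — Cwp = 576.5 / 716.09 ≈ 0.80507 (5 s.f.)

0.80507


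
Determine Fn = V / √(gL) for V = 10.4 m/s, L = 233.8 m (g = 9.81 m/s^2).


Formula: Fn = V / sqrt(g * L)
Step 1 — g * L = 9.81 * 233.8 = 2293.578
Step 2 — sqrt(g * L) = sqrt(2293.578) = 47.891314
Step 3 — Fn = 10.4 / 47.891314 ≈ 0.21716 (5 s.f.)

0.21716


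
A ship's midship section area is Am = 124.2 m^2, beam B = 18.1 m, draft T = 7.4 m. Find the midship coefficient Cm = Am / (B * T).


Formula: Cm = Am / (B * T)
Step 1 — B * T = 18.1 * 7.4 = 133.94 m^2
Step 2 — Cm = 124.2 / 133.94 ≈ 0.92728 (5 s.f.)

0.92728


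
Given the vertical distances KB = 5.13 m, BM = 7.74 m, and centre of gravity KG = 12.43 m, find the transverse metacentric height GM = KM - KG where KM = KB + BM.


Formula: GM = KB + BM - KG
Step 1 — KM = KB + BM = 5.13 + 7.74 = 12.87 m
Step 2 — GM = KM - KG = 12.87 - 12.43 = 0.44 m

0.44 m


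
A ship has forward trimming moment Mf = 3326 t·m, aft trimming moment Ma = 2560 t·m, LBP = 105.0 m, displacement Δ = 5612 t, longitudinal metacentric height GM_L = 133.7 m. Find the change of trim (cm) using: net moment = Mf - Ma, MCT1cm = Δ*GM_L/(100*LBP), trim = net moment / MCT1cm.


Formula: net trimming moment = Mf - Ma; MCT1cm = Δ*GM_L/(100*LBP); trim = net moment / MCT1cm
Step 1 — net trimming moment = 3326 - 2560 = 766 t·m
Step 2 — MCT1cm = 5612 * 133.7 / (100 * 105.0) = 71.4595 t·m/cm
Step 3 — trim = 766 / 71.4595 ≈ 10.719 cm (5 s.f.)

10.719 cm


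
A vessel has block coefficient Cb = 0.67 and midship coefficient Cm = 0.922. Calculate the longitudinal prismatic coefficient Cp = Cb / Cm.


Formula: Cp = Cb / Cm
Substituting: Cp = 0.67 / 0.922
Result: Cp ≈ 0.72668 (5 s.f.)

0.72668


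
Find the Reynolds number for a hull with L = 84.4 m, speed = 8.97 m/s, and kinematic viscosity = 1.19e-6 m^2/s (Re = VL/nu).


Formula: Re = V * L / nu
Step 1 — V * L = 8.97 * 84.4 = 757.068 m^2/s
Step 2 — Re = 757.068 / 1.19e-6 = 6.36e+08

6.36e+08


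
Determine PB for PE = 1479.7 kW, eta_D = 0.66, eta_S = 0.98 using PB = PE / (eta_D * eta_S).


Formula: PB = PE / (eta_D * eta_S)
Step 1 — combined efficiency = eta_D * eta_S = 0.66 * 0.98 = 0.6468
Step 2 — PB = 1479.7 / 0.6468 ≈ 2287.7 kW (5 s.f.)

2287.7 kW


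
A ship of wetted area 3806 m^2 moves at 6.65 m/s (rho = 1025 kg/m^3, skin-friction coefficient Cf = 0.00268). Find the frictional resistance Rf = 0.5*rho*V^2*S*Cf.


Formula: Rf = 0.5 * rho * V^2 * S * Cf
Step 1 — V^2 = 6.65^2 = 44.2225
Step 2 — 0.5 * rho * V^2 = 0.5 * 1025 * 44.2225 = 22664.03125
Step 3 — Rf = 22664.03125 * 3806 * 0.00268 ≈ 231170 N (5 s.f.)

231170 N


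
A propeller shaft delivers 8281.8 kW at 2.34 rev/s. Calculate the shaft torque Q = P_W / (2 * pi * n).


Formula: Q = P_W / (2 * pi * n)
Step 1 — P_W = 8281.8 kW * 1000 = 8281800.0 W
Step 2 — 2 * pi * n = 2 * pi * 2.34 = 14.702654
Step 3 — Q = 8281800.0 / 14.702654 ≈ 563290 N·m (5 s.f.)

563290 N·m


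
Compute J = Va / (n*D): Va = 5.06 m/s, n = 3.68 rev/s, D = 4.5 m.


Formula: J = Va / (n * D)
Step 1 — n * D = 3.68 * 4.5 = 16.56
Step 2 — J = 5.06 / 16.56 ≈ 0.30556 (5 s.f.)

0.30556


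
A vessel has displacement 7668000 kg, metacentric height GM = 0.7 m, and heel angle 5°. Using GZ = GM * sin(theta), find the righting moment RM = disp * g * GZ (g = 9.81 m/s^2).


Formula: GZ = GM * sin(theta); RM = disp * g * GZ
Step 1 — GZ = 0.7 * sin(5°) = 0.7 * 0.087156 = 0.061009 m
Step 2 — RM = 7668000 * 9.81 * 0.061009 ≈ 4589300 N·m (5 s.f.)

4589300 N·m


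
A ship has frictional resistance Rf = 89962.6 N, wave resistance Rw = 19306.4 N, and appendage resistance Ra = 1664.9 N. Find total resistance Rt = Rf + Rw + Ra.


Formula: Rt = Rf + Rw + Ra
Substituting: Rt = 89962.6 + 19306.4 + 1664.9
Result: Rt = 110933.9 N

110933.9 N


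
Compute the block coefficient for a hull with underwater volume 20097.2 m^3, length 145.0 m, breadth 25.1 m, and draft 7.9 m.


Formula: Cb = V / (L * B * T)
Step 1 — L * B * T = 145.0 * 25.1 * 7.9 = 28752.05 m^3
Step 2 — Cb = 20097.2 / 28752.05 ≈ 0.69898 (5 s.f.)

0.69898


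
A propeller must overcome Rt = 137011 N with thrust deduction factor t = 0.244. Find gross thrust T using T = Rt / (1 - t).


Formula: T = Rt / (1 - t)
Step 1 — (1 - t) = 1 - 0.244 = 0.756
Step 2 — T = 137011 / 0.756 ≈ 181230 N (5 s.f.)

181230 N


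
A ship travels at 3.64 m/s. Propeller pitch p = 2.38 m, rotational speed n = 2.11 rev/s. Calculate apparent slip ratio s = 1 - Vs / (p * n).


Formula: s = 1 - Vs / (p * n)
Step 1 — p * n = 2.38 * 2.11 = 5.0218
Step 2 — Vs / (p*n) = 3.64 / 5.0218 = 0.72484 (6 d.p.)
Step 3 — s = 1 - 0.72484 = 0.27516

0.27516


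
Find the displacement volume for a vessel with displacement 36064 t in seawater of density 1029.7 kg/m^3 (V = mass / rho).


Formula: V = mass / rho
Step 1 — convert tonnes to kg: 36064 t * 1000 = 36064000 kg
Step 2 — V = 36064000 / 1029.7 ≈ 35024 m^3 (5 s.f.)

35024 m^3


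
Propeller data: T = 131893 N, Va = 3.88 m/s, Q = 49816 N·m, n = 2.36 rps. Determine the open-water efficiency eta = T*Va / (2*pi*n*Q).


Formula: eta = T * Va / (2 * pi * n * Q)
Step 1 — numerator = T * Va = 131893 * 3.88 = 511744.84
Step 2 — 2 * pi * n = 2 * pi * 2.36 = 14.828317
Step 3 — denominator = 14.828317 * 49816 = 738687.44
Step 4 — eta = 511744.84 / 738687.44 ≈ 0.69278 (5 s.f.)

0.69278


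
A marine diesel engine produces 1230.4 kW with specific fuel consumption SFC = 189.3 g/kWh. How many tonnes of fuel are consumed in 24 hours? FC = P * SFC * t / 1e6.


Formula: FC (tonnes) = P * SFC * t / 1,000,000
Step 1 — P * SFC * t = 1230.4 * 189.3 * 24 = 5589953.28 g
Step 2 — FC (tonnes) = 5589953.28 / 1,000,000 ≈ 5.5900 tonnes (5 s.f.)

5.5900 tonnes


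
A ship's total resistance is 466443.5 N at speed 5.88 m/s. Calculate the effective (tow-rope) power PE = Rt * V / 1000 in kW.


Formula: PE = Rt * V / 1000 (kW)
Step 1 — PE (W) = 466443.5 * 5.88 = 2742687.78 W
Step 2 — PE (kW) = 2742687.78 / 1000 ≈ 2742.7 kW (5 s.f.)

2742.7 kW


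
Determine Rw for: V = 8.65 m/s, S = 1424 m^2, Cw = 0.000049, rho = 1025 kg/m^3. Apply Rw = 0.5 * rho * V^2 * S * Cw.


Formula: Rw = 0.5 * rho * V^2 * S * Cw
Step 1 — V^2 = 8.65^2 = 74.8225
Step 2 — 0.5 * rho * V^2 = 0.5 * 1025 * 74.8225 = 38346.53125
Step 3 — Rw = 38346.53125 * 1424 * 0.000049 ≈ 2675.7 N (5 s.f.)

2675.7 N


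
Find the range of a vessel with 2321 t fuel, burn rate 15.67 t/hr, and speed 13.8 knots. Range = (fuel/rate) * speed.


Formula: endurance = fuel / rate; range = endurance * speed
Step 1 — endurance = 2321 / 15.67 = 148.1174 hours
Step 2 — range = 148.1174 * 13.8 ≈ 2044.0 nautical miles (5 s.f.)

2044.0 NM


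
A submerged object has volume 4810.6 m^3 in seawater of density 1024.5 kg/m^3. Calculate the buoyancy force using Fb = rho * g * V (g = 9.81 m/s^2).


Formula: Fb = rho * g * V
Substituting: Fb = 1024.5 * 9.81 * 4810.6
Intermediate: 1024.5 * 9.81 = 10050.345
Result: Fb = 10050.345 * 4810.6 ≈ 48348000 N (5 s.f.)

48348000 N


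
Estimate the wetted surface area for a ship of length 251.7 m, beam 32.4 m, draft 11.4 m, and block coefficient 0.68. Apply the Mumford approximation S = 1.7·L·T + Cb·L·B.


Formula: S = 1.7*L*T + V/T with V = Cb*L*B*T, i.e. S = L * (1.7*T + Cb*B)
Step 1 — 1.7*T = 1.7 * 11.4 = 19.38 m
Step 2 — Cb*B = 0.68 * 32.4 = 22.032 m
Step 3 — 1.7*T + Cb*B = 19.38 + 22.032 = 41.412 m
Step 4 — S = 251.7 * 41.412 ≈ 10423 m^2 (5 s.f.)

10423 m^2


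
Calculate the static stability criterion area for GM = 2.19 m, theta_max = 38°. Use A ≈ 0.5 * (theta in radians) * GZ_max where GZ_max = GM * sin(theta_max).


Formula: GZ_max = GM * sin(theta); Area = 0.5 * theta_rad * GZ_max
Step 1 — GZ_max = 2.19 * sin(38°) = 2.19 * 0.615661 = 1.348298 m
Step 2 — theta_rad = 38 * pi/180 = 0.663225 rad
Step 3 — Area = 0.5 * 0.663225 * 1.348298 ≈ 0.44711 m·rad (5 s.f.)

0.44711 m·rad


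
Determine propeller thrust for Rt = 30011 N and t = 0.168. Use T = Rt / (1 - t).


Formula: T = Rt / (1 - t)
Step 1 — (1 - t) = 1 - 0.168 = 0.832
Step 2 — T = 30011 / 0.832 ≈ 36071 N (5 s.f.)

36071 N


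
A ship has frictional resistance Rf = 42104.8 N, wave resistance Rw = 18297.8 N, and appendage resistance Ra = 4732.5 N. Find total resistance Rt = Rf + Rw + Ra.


Formula: Rt = Rf + Rw + Ra
Substituting: Rt = 42104.8 + 18297.8 + 4732.5
Result: Rt = 65135.1 N

65135.1 N


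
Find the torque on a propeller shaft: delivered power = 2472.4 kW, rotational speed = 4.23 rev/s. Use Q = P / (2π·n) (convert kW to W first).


Formula: Q = P_W / (2 * pi * n)
Step 1 — P_W = 2472.4 kW * 1000 = 2472400.0 W
Step 2 — 2 * pi * n = 2 * pi * 4.23 = 26.577874
Step 3 — Q = 2472400.0 / 26.577874 ≈ 93025 N·m (5 s.f.)

93025 N·m


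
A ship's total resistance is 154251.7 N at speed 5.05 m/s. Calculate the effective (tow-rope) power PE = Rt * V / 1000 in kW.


Formula: PE = Rt * V / 1000 (kW)
Step 1 — PE (W) = 154251.7 * 5.05 = 778971.085 W
Step 2 — PE (kW) = 778971.085 / 1000 ≈ 778.97 kW (5 s.f.)

778.97 kW


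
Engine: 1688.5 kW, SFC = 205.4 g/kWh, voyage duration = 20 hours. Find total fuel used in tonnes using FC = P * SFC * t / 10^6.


Formula: FC (tonnes) = P * SFC * t / 1,000,000
Step 1 — P * SFC * t = 1688.5 * 205.4 * 20 = 6936358.0 g
Step 2 — FC (tonnes) = 6936358.0 / 1,000,000 ≈ 6.9364 tonnes (5 s.f.)

6.9364 tonnes


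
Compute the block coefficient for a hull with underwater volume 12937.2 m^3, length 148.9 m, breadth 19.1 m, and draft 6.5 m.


Formula: Cb = V / (L * B * T)
Step 1 — L * B * T = 148.9 * 19.1 * 6.5 = 18485.935 m^3
Step 2 — Cb = 12937.2 / 18485.935 ≈ 0.69984 (5 s.f.)

0.69984


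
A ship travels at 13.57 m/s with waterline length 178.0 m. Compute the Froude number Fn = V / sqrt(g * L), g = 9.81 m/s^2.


Formula: Fn = V / sqrt(g * L)
Step 1 — g * L = 9.81 * 178.0 = 1746.18
Step 2 — sqrt(g * L) = sqrt(1746.18) = 41.787319
Step 3 — Fn = 13.57 / 41.787319 ≈ 0.32474 (5 s.f.)

0.32474


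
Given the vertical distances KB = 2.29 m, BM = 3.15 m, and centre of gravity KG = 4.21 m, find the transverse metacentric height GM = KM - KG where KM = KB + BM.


Formula: GM = KB + BM - KG
Step 1 — KM = KB + BM = 2.29 + 3.15 = 5.44 m
Step 2 — GM = KM - KG = 5.44 - 4.21 = 1.23 m

1.23 m


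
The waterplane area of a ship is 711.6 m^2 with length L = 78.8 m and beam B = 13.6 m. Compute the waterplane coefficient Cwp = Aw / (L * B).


Formula: Cwp = Aw / (L * B)
Step 1 — L * B = 78.8 * 13.6 = 1071.68 m^2
Step 2 — Cwp = 711.6 / 1071.68 ≈ 0.66400 (5 s.f.)

0.66400


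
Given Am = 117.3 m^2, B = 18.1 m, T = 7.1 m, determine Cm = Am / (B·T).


Formula: Cm = Am / (B * T)
Step 1 — B * T = 18.1 * 7.1 = 128.51 m^2
Step 2 — Cm = 117.3 / 128.51 ≈ 0.91277 (5 s.f.)

0.91277


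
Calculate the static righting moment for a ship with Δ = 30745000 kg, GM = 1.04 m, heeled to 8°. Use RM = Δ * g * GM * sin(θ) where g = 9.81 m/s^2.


Formula: GZ = GM * sin(theta); RM = disp * g * GZ
Step 1 — GZ = 1.04 * sin(8°) = 1.04 * 0.139173 = 0.14474 m
Step 2 — RM = 30745000 * 9.81 * 0.14474 ≈ 43655000 N·m (5 s.f.)

43655000 N·m


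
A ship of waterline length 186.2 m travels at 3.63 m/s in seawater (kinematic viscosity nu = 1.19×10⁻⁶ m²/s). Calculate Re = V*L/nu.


Formula: Re = V * L / nu
Step 1 — V * L = 3.63 * 186.2 = 675.906 m^2/s
Step 2 — Re = 675.906 / 1.19e-6 = 5.68e+08

5.68e+08


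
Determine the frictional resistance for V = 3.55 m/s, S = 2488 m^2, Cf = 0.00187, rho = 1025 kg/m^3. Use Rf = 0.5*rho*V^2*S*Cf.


Formula: Rf = 0.5 * rho * V^2 * S * Cf
Step 1 — V^2 = 3.55^2 = 12.6025
Step 2 — 0.5 * rho * V^2 = 0.5 * 1025 * 12.6025 = 6458.78125
Step 3 — Rf = 6458.78125 * 2488 * 0.00187 ≈ 30050 N (5 s.f.)

30050 N


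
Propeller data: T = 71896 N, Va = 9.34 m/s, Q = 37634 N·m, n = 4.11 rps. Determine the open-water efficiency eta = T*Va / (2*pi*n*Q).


Formula: eta = T * Va / (2 * pi * n * Q)
Step 1 — numerator = T * Va = 71896 * 9.34 = 671508.64
Step 2 — 2 * pi * n = 2 * pi * 4.11 = 25.823892
Step 3 — denominator = 25.823892 * 37634 = 971856.35
Step 4 — eta = 671508.64 / 971856.35 ≈ 0.69095 (5 s.f.)

0.69095


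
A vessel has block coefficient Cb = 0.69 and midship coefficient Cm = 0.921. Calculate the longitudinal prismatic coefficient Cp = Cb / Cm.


Formula: Cp = Cb / Cm
Substituting: Cp = 0.69 / 0.921
Result: Cp ≈ 0.74919 (5 s.f.)

0.74919


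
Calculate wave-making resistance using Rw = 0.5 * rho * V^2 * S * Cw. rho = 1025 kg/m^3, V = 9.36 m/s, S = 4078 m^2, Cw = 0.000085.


Formula: Rw = 0.5 * rho * V^2 * S * Cw
Step 1 — V^2 = 9.36^2 = 87.6096
Step 2 — 0.5 * rho * V^2 = 0.5 * 1025 * 87.6096 = 44899.92
Step 3 — Rw = 44899.92 * 4078 * 0.000085 ≈ 15564 N (5 s.f.)

15564 N


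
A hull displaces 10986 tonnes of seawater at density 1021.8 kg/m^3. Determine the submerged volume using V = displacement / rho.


Formula: V = mass / rho
Step 1 — convert tonnes to kg: 10986 t * 1000 = 10986000 kg
Step 2 — V = 10986000 / 1021.8 ≈ 10752 m^3 (5 s.f.)

10752 m^3


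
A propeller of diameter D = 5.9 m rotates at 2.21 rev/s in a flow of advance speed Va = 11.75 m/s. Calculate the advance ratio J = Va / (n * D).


Formula: J = Va / (n * D)
Step 1 — n * D = 2.21 * 5.9 = 13.039
Step 2 — J = 11.75 / 13.039 ≈ 0.90114 (5 s.f.)

0.90114


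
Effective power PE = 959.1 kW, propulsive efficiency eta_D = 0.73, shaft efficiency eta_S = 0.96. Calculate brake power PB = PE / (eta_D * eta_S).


Formula: PB = PE / (eta_D * eta_S)
Step 1 — combined efficiency = eta_D * eta_S = 0.73 * 0.96 = 0.7008
Step 2 — PB = 959.1 / 0.7008 ≈ 1368.6 kW (5 s.f.)

1368.6 kW


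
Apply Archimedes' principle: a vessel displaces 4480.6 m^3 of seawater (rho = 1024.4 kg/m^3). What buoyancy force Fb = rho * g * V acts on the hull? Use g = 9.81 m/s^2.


Formula: Fb = rho * g * V
Substituting: Fb = 1024.4 * 9.81 * 4480.6
Intermediate: 1024.4 * 9.81 = 10049.364
Result: Fb = 10049.364 * 4480.6 ≈ 45027000 N (5 s.f.)

45027000 N


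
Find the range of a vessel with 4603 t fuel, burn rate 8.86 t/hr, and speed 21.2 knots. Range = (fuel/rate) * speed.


Formula: endurance = fuel / rate; range = endurance * speed
Step 1 — endurance = 4603 / 8.86 = 519.526 hours
Step 2 — range = 519.526 * 21.2 ≈ 11014 nautical miles (5 s.f.)

11014 NM


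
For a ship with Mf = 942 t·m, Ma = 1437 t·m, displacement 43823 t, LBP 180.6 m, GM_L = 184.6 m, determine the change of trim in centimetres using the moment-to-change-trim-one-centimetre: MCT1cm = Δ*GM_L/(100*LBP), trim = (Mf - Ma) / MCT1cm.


Formula: net trimming moment = Mf - Ma; MCT1cm = Δ*GM_L/(100*LBP); trim = net moment / MCT1cm
Step 1 — net trimming moment = 942 - 1437 = -495 t·m
Step 2 — MCT1cm = 43823 * 184.6 / (100 * 180.6) = 447.9361 t·m/cm
Step 3 — trim = -495 / 447.9361 ≈ -1.1051 cm (5 s.f.)

-1.1051 cm


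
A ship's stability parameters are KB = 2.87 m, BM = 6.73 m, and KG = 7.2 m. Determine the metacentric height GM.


Formula: GM = KB + BM - KG
Step 1 — KM = KB + BM = 2.87 + 6.73 = 9.6 m
Step 2 — GM = KM - KG = 9.6 - 7.2 = 2.4 m

2.4 m


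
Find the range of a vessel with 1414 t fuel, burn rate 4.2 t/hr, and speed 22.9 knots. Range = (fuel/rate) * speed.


Formula: endurance = fuel / rate; range = endurance * speed
Step 1 — endurance = 1414 / 4.2 = 336.6667 hours
Step 2 — range = 336.6667 * 22.9 ≈ 7709.7 nautical miles (5 s.f.)

7709.7 NM


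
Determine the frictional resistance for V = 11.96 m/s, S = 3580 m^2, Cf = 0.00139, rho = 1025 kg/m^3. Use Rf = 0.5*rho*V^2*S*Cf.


Formula: Rf = 0.5 * rho * V^2 * S * Cf
Step 1 — V^2 = 11.96^2 = 143.0416
Step 2 — 0.5 * rho * V^2 = 0.5 * 1025 * 143.0416 = 73308.82
Step 3 — Rf = 73308.82 * 3580 * 0.00139 ≈ 364800 N (5 s.f.)

364800 N


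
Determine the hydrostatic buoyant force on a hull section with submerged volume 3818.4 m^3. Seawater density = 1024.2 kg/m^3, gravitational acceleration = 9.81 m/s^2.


Formula: Fb = rho * g * V
Substituting: Fb = 1024.2 * 9.81 * 3818.4
Intermediate: 1024.2 * 9.81 = 10047.402
Result: Fb = 10047.402 * 3818.4 ≈ 38365000 N (5 s.f.)

38365000 N


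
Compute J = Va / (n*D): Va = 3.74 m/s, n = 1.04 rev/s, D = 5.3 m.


Formula: J = Va / (n * D)
Step 1 — n * D = 1.04 * 5.3 = 5.512
Step 2 — J = 3.74 / 5.512 ≈ 0.67852 (5 s.f.)

0.67852


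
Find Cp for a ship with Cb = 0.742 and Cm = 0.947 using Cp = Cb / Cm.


Formula: Cp = Cb / Cm
Substituting: Cp = 0.742 / 0.947
Result: Cp ≈ 0.78353 (5 s.f.)

0.78353


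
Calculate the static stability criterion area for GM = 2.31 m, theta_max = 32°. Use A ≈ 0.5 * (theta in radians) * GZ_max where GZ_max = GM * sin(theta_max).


Formula: GZ_max = GM * sin(theta); Area = 0.5 * theta_rad * GZ_max
Step 1 — GZ_max = 2.31 * sin(32°) = 2.31 * 0.529919 = 1.224113 m
Step 2 — theta_rad = 32 * pi/180 = 0.558505 rad
Step 3 — Area = 0.5 * 0.558505 * 1.224113 ≈ 0.34184 m·rad (5 s.f.)

0.34184 m·rad


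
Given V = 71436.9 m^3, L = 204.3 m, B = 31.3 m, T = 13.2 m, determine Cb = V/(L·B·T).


Formula: Cb = V / (L * B * T)
Step 1 — L * B * T = 204.3 * 31.3 * 13.2 = 84408.588 m^3
Step 2 — Cb = 71436.9 / 84408.588 ≈ 0.84632 (5 s.f.)

0.84632


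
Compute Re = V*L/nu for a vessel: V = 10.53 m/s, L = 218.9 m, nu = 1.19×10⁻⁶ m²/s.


Formula: Re = V * L / nu
Step 1 — V * L = 10.53 * 218.9 = 2305.017 m^2/s
Step 2 — Re = 2305.017 / 1.19e-6 = 1.94e+09

1.94e+09


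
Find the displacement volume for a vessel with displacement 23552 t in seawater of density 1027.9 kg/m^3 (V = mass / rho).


Formula: V = mass / rho
Step 1 — convert tonnes to kg: 23552 t * 1000 = 23552000 kg
Step 2 — V = 23552000 / 1027.9 ≈ 22913 m^3 (5 s.f.)

22913 m^3


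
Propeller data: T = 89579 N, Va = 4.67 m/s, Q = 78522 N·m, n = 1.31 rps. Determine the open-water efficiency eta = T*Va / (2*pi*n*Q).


Formula: eta = T * Va / (2 * pi * n * Q)
Step 1 — numerator = T * Va = 89579 * 4.67 = 418333.93
Step 2 — 2 * pi * n = 2 * pi * 1.31 = 8.230973
Step 3 — denominator = 8.230973 * 78522 = 646312.46
Step 4 — eta = 418333.93 / 646312.46 ≈ 0.64726 (5 s.f.)

0.64726


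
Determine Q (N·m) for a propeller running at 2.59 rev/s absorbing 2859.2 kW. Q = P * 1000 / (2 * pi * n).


Formula: Q = P_W / (2 * pi * n)
Step 1 — P_W = 2859.2 kW * 1000 = 2859200.0 W
Step 2 — 2 * pi * n = 2 * pi * 2.59 = 16.27345
Step 3 — Q = 2859200.0 / 16.27345 ≈ 175700 N·m (5 s.f.)

175700 N·m


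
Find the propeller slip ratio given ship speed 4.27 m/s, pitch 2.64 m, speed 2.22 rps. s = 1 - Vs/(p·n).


Formula: s = 1 - Vs / (p * n)
Step 1 — p * n = 2.64 * 2.22 = 5.8608
Step 2 — Vs / (p*n) = 4.27 / 5.8608 = 0.728569 (6 d.p.)
Step 3 — s = 1 - 0.728569 = 0.271431

0.271431


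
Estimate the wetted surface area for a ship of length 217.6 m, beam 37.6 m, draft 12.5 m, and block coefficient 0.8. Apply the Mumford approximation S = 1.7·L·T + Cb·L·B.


Formula: S = 1.7*L*T + V/T with V = Cb*L*B*T, i.e. S = L * (1.7*T + Cb*B)
Step 1 — 1.7*T = 1.7 * 12.5 = 21.25 m
Step 2 — Cb*B = 0.8 * 37.6 = 30.08 m
Step 3 — 1.7*T + Cb*B = 21.25 + 30.08 = 51.33 m
Step 4 — S = 217.6 * 51.33 ≈ 11169 m^2 (5 s.f.)

11169 m^2


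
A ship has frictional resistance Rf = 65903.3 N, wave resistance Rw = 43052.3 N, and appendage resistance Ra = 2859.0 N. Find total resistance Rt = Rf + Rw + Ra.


Formula: Rt = Rf + Rw + Ra
Substituting: Rt = 65903.3 + 43052.3 + 2859.0
Result: Rt = 111814.6 N

111814.6 N


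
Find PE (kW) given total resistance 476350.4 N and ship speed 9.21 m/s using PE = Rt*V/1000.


Formula: PE = Rt * V / 1000 (kW)
Step 1 — PE (W) = 476350.4 * 9.21 = 4387187.184 W
Step 2 — PE (kW) = 4387187.184 / 1000 ≈ 4387.2 kW (5 s.f.)

4387.2 kW


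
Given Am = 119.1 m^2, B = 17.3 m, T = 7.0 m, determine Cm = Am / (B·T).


Formula: Cm = Am / (B * T)
Step 1 — B * T = 17.3 * 7.0 = 121.1 m^2
Step 2 — Cm = 119.1 / 121.1 ≈ 0.98348 (5 s.f.)

0.98348


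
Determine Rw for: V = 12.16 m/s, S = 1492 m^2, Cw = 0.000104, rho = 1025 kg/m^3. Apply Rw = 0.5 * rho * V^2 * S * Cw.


Formula: Rw = 0.5 * rho * V^2 * S * Cw
Step 1 — V^2 = 12.16^2 = 147.8656
Step 2 — 0.5 * rho * V^2 = 0.5 * 1025 * 147.8656 = 75781.12
Step 3 — Rw = 75781.12 * 1492 * 0.000104 ≈ 11759 N (5 s.f.)

11759 N


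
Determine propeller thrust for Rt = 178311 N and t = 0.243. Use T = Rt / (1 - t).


Formula: T = Rt / (1 - t)
Step 1 — (1 - t) = 1 - 0.243 = 0.757
Step 2 — T = 178311 / 0.757 ≈ 235550 N (5 s.f.)

235550 N


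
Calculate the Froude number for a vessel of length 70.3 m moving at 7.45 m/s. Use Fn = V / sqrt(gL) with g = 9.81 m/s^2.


Formula: Fn = V / sqrt(g * L)
Step 1 — g * L = 9.81 * 70.3 = 689.643
Step 2 — sqrt(g * L) = sqrt(689.643) = 26.261055
Step 3 — Fn = 7.45 / 26.261055 ≈ 0.28369 (5 s.f.)

0.28369


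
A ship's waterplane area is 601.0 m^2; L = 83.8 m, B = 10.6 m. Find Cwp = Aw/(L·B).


Formula: Cwp = Aw / (L * B)
Step 1 — L * B = 83.8 * 10.6 = 888.28 m^2
Step 2 — Cwp = 601.0 / 888.28 ≈ 0.67659 (5 s.f.)

0.67659


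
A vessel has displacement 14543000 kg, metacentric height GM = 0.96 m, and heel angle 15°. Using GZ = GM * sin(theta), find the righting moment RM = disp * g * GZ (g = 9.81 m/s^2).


Formula: GZ = GM * sin(theta); RM = disp * g * GZ
Step 1 — GZ = 0.96 * sin(15°) = 0.96 * 0.258819 = 0.248466 m
Step 2 — RM = 14543000 * 9.81 * 0.248466 ≈ 35448000 N·m (5 s.f.)

35448000 N·m


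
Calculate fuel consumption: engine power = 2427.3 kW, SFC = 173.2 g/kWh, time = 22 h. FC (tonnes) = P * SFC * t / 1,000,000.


Formula: FC (tonnes) = P * SFC * t / 1,000,000
Step 1 — P * SFC * t = 2427.3 * 173.2 * 22 = 9248983.92 g
Step 2 — FC (tonnes) = 9248983.92 / 1,000,000 ≈ 9.2490 tonnes (5 s.f.)

9.2490 tonnes


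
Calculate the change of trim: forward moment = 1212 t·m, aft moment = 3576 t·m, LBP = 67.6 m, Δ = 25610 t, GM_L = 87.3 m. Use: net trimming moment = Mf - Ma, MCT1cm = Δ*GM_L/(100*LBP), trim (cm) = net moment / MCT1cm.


Formula: net trimming moment = Mf - Ma; MCT1cm = Δ*GM_L/(100*LBP); trim = net moment / MCT1cm
Step 1 — net trimming moment = 1212 - 3576 = -2364 t·m
Step 2 — MCT1cm = 25610 * 87.3 / (100 * 67.6) = 330.7327 t·m/cm
Step 3 — trim = -2364 / 330.7327 ≈ -7.1478 cm (5 s.f.)

-7.1478 cm


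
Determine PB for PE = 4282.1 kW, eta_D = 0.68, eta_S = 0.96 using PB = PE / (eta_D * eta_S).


Formula: PB = PE / (eta_D * eta_S)
Step 1 — combined efficiency = eta_D * eta_S = 0.68 * 0.96 = 0.6528
Step 2 — PB = 4282.1 / 0.6528 ≈ 6559.6 kW (5 s.f.)

6559.6 kW


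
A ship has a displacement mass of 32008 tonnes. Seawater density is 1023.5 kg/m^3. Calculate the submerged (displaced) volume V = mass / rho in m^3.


Formula: V = mass / rho
Step 1 — convert tonnes to kg: 32008 t * 1000 = 32008000 kg
Step 2 — V = 32008000 / 1023.5 ≈ 31273 m^3 (5 s.f.)

31273 m^3


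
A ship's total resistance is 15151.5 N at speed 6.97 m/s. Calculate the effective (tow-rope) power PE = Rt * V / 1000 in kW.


Formula: PE = Rt * V / 1000 (kW)
Step 1 — PE (W) = 15151.5 * 6.97 = 105605.955 W
Step 2 — PE (kW) = 105605.955 / 1000 ≈ 105.61 kW (5 s.f.)

105.61 kW


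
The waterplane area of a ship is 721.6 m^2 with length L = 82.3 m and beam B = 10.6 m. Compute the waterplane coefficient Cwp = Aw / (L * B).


Formula: Cwp = Aw / (L * B)
Step 1 — L * B = 82.3 * 10.6 = 872.38 m^2
Step 2 — Cwp = 721.6 / 872.38 ≈ 0.82716 (5 s.f.)

0.82716


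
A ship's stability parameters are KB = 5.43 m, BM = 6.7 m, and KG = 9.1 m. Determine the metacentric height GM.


Formula: GM = KB + BM - KG
Step 1 — KM = KB + BM = 5.43 + 6.7 = 12.13 m
Step 2 — GM = KM - KG = 12.13 - 9.1 = 3.03 m

3.03 m


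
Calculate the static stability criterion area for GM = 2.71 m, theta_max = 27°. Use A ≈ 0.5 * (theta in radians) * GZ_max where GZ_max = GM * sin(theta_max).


Formula: GZ_max = GM * sin(theta); Area = 0.5 * theta_rad * GZ_max
Step 1 — GZ_max = 2.71 * sin(27°) = 2.71 * 0.45399 = 1.230313 m
Step 2 — theta_rad = 27 * pi/180 = 0.471239 rad
Step 3 — Area = 0.5 * 0.471239 * 1.230313 ≈ 0.28989 m·rad (5 s.f.)

0.28989 m·rad


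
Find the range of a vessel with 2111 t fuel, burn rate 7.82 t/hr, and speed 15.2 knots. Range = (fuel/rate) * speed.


Formula: endurance = fuel / rate; range = endurance * speed
Step 1 — endurance = 2111 / 7.82 = 269.9488 hours
Step 2 — range = 269.9488 * 15.2 ≈ 4103.2 nautical miles (5 s.f.)

4103.2 NM


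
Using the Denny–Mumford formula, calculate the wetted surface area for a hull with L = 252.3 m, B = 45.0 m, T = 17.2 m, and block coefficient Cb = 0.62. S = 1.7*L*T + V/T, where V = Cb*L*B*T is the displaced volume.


Formula: S = 1.7*L*T + V/T with V = Cb*L*B*T, i.e. S = L * (1.7*T + Cb*B)
Step 1 — 1.7*T = 1.7 * 17.2 = 29.24 m
Step 2 — Cb*B = 0.62 * 45.0 = 27.9 m
Step 3 — 1.7*T + Cb*B = 29.24 + 27.9 = 57.14 m
Step 4 — S = 252.3 * 57.14 ≈ 14416 m^2 (5 s.f.)

14416 m^2


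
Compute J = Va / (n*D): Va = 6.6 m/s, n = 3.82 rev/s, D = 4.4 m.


Formula: J = Va / (n * D)
Step 1 — n * D = 3.82 * 4.4 = 16.808
Step 2 — J = 6.6 / 16.808 ≈ 0.39267 (5 s.f.)

0.39267


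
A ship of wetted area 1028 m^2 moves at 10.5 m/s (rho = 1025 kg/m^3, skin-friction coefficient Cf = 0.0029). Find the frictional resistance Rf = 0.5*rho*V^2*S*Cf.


Formula: Rf = 0.5 * rho * V^2 * S * Cf
Step 1 — V^2 = 10.5^2 = 110.25
Step 2 — 0.5 * rho * V^2 = 0.5 * 1025 * 110.25 = 56503.125
Step 3 — Rf = 56503.125 * 1028 * 0.0029 ≈ 168450 N (5 s.f.)

168450 N


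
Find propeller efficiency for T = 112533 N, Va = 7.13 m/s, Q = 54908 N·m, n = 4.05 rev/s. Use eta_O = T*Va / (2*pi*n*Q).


Formula: eta = T * Va / (2 * pi * n * Q)
Step 1 — numerator = T * Va = 112533 * 7.13 = 802360.29
Step 2 — 2 * pi * n = 2 * pi * 4.05 = 25.4469
Step 3 — denominator = 25.4469 * 54908 = 1397238.39
Step 4 — eta = 802360.29 / 1397238.39 ≈ 0.57425 (5 s.f.)

0.57425


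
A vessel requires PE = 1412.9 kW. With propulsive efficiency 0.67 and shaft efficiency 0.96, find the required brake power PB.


Formula: PB = PE / (eta_D * eta_S)
Step 1 — combined efficiency = eta_D * eta_S = 0.67 * 0.96 = 0.6432
Step 2 — PB = 1412.9 / 0.6432 ≈ 2196.7 kW (5 s.f.)

2196.7 kW


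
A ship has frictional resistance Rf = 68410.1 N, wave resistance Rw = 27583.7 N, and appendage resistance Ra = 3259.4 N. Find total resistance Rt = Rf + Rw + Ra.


Formula: Rt = Rf + Rw + Ra
Substituting: Rt = 68410.1 + 27583.7 + 3259.4
Result: Rt = 99253.2 N

99253.2 N


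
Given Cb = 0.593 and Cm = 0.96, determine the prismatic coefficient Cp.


Formula: Cp = Cb / Cm
Substituting: Cp = 0.593 / 0.96
Result: Cp ≈ 0.61771 (5 s.f.)

0.61771


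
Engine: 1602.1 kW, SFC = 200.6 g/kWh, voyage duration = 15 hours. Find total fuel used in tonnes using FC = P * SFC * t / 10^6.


Formula: FC (tonnes) = P * SFC * t / 1,000,000
Step 1 — P * SFC * t = 1602.1 * 200.6 * 15 = 4820718.9 g
Step 2 — FC (tonnes) = 4820718.9 / 1,000,000 ≈ 4.8207 tonnes (5 s.f.)

4.8207 tonnes


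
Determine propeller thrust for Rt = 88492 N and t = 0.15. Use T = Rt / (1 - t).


Formula: T = Rt / (1 - t)
Step 1 — (1 - t) = 1 - 0.15 = 0.85
Step 2 — T = 88492 / 0.85 ≈ 104110 N (5 s.f.)

104110 N


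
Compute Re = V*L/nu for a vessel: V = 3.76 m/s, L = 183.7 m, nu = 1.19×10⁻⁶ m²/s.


Formula: Re = V * L / nu
Step 1 — V * L = 3.76 * 183.7 = 690.712 m^2/s
Step 2 — Re = 690.712 / 1.19e-6 = 5.80e+08

5.80e+08


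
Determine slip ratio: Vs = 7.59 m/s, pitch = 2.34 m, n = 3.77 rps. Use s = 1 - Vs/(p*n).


Formula: s = 1 - Vs / (p * n)
Step 1 — p * n = 2.34 * 3.77 = 8.8218
Step 2 — Vs / (p*n) = 7.59 / 8.8218 = 0.860369 (6 d.p.)
Step 3 — s = 1 - 0.860369 = 0.139631

0.139631


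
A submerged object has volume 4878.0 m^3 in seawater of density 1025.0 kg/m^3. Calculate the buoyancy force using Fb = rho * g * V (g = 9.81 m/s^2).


Formula: Fb = rho * g * V
Substituting: Fb = 1025.0 * 9.81 * 4878.0
Intermediate: 1025.0 * 9.81 = 10055.25
Result: Fb = 10055.25 * 4878.0 ≈ 49050000 N (5 s.f.)

49050000 N


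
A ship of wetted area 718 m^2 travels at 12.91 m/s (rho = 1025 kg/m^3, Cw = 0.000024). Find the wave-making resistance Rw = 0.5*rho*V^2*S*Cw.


Formula: Rw = 0.5 * rho * V^2 * S * Cw
Step 1 — V^2 = 12.91^2 = 166.6681
Step 2 — 0.5 * rho * V^2 = 0.5 * 1025 * 166.6681 = 85417.40125
Step 3 — Rw = 85417.40125 * 718 * 0.000024 ≈ 1471.9 N (5 s.f.)

1471.9 N


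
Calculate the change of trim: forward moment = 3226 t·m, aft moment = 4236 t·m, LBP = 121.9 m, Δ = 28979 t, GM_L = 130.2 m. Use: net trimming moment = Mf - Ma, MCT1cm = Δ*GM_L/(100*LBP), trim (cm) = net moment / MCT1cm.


Formula: net trimming moment = Mf - Ma; MCT1cm = Δ*GM_L/(100*LBP); trim = net moment / MCT1cm
Step 1 — net trimming moment = 3226 - 4236 = -1010 t·m
Step 2 — MCT1cm = 28979 * 130.2 / (100 * 121.9) = 309.5214 t·m/cm
Step 3 — trim = -1010 / 309.5214 ≈ -3.2631 cm (5 s.f.)

-3.2631 cm


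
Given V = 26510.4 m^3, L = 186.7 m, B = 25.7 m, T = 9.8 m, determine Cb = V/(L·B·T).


Formula: Cb = V / (L * B * T)
Step 1 — L * B * T = 186.7 * 25.7 * 9.8 = 47022.262 m^3
Step 2 — Cb = 26510.4 / 47022.262 ≈ 0.56378 (5 s.f.)

0.56378


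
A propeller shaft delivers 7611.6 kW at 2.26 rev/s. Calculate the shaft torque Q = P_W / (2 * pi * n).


Formula: Q = P_W / (2 * pi * n)
Step 1 — P_W = 7611.6 kW * 1000 = 7611600.0 W
Step 2 — 2 * pi * n = 2 * pi * 2.26 = 14.199999
Step 3 — Q = 7611600.0 / 14.199999 ≈ 536030 N·m (5 s.f.)

536030 N·m


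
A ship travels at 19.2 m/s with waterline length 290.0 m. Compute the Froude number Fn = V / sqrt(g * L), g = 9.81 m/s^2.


Formula: Fn = V / sqrt(g * L)
Step 1 — g * L = 9.81 * 290.0 = 2844.9
Step 2 — sqrt(g * L) = sqrt(2844.9) = 53.337604
Step 3 — Fn = 19.2 / 53.337604 ≈ 0.35997 (5 s.f.)

0.35997


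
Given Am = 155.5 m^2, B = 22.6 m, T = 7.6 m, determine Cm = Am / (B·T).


Formula: Cm = Am / (B * T)
Step 1 — B * T = 22.6 * 7.6 = 171.76 m^2
Step 2 — Cm = 155.5 / 171.76 ≈ 0.90533 (5 s.f.)

0.90533


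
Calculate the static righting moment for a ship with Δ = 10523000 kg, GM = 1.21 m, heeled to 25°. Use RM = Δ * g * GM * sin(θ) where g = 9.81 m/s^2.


Formula: GZ = GM * sin(theta); RM = disp * g * GZ
Step 1 — GZ = 1.21 * sin(25°) = 1.21 * 0.422618 = 0.511368 m
Step 2 — RM = 10523000 * 9.81 * 0.511368 ≈ 52789000 N·m (5 s.f.)

52789000 N·m


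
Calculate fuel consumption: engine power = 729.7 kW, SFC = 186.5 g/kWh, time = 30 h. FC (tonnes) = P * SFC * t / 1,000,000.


Formula: FC (tonnes) = P * SFC * t / 1,000,000
Step 1 — P * SFC * t = 729.7 * 186.5 * 30 = 4082671.5 g
Step 2 — FC (tonnes) = 4082671.5 / 1,000,000 ≈ 4.0827 tonnes (5 s.f.)

4.0827 tonnes


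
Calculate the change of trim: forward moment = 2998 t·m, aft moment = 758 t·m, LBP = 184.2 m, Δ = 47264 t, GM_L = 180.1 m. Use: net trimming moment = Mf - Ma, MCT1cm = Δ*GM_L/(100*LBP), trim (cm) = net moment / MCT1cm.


Formula: net trimming moment = Mf - Ma; MCT1cm = Δ*GM_L/(100*LBP); trim = net moment / MCT1cm
Step 1 — net trimming moment = 2998 - 758 = 2240 t·m
Step 2 — MCT1cm = 47264 * 180.1 / (100 * 184.2) = 462.1198 t·m/cm
Step 3 — trim = 2240 / 462.1198 ≈ 4.8472 cm (5 s.f.)

4.8472 cm


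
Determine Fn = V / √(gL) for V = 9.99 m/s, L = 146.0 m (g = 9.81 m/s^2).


Formula: Fn = V / sqrt(g * L)
Step 1 — g * L = 9.81 * 146.0 = 1432.26
Step 2 — sqrt(g * L) = sqrt(1432.26) = 37.845211
Step 3 — Fn = 9.99 / 37.845211 ≈ 0.26397 (5 s.f.)

0.26397


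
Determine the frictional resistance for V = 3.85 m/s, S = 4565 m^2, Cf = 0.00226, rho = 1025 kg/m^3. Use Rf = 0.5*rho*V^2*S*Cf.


Formula: Rf = 0.5 * rho * V^2 * S * Cf
Step 1 — V^2 = 3.85^2 = 14.8225
Step 2 — 0.5 * rho * V^2 = 0.5 * 1025 * 14.8225 = 7596.53125
Step 3 — Rf = 7596.53125 * 4565 * 0.00226 ≈ 78373 N (5 s.f.)

78373 N


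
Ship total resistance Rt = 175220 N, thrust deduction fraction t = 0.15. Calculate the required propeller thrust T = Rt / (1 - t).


Formula: T = Rt / (1 - t)
Step 1 — (1 - t) = 1 - 0.15 = 0.85
Step 2 — T = 175220 / 0.85 ≈ 206140 N (5 s.f.)

206140 N


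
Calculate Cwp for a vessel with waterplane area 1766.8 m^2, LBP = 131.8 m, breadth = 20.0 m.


Formula: Cwp = Aw / (L * B)
Step 1 — L * B = 131.8 * 20.0 = 2636.0 m^2
Step 2 — Cwp = 1766.8 / 2636.0 ≈ 0.67026 (5 s.f.)

0.67026


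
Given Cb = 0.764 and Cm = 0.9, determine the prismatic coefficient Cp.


Formula: Cp = Cb / Cm
Substituting: Cp = 0.764 / 0.9
Result: Cp ≈ 0.84889 (5 s.f.)

0.84889


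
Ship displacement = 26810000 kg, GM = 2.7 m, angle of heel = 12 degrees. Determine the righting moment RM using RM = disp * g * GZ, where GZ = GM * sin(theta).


Formula: GZ = GM * sin(theta); RM = disp * g * GZ
Step 1 — GZ = 2.7 * sin(12°) = 2.7 * 0.207912 = 0.561362 m
Step 2 — RM = 26810000 * 9.81 * 0.561362 ≈ 147640000 N·m (5 s.f.)

147640000 N·m
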